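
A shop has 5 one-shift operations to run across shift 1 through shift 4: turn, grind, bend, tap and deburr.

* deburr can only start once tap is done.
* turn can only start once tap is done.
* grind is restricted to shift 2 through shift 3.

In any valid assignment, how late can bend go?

shift 4

bend at shift 4 is achievable: deburr -> shift 2, tap -> shift 1, grind -> shift 2, turn -> shift 2, bend -> shift 4.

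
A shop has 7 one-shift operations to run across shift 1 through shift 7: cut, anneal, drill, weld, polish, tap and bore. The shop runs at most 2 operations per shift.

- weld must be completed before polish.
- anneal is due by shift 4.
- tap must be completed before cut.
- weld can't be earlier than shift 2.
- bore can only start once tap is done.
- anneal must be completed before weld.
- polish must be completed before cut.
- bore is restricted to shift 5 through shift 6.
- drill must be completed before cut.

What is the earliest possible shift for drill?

shift 1

Downstream work caps drill at shift 6.
drill at shift 1 is achievable: anneal in shift 1; bore in shift 5; tap in shift 2; polish in shift 3; cut in shift 4; weld in shift 2; drill in shift 1.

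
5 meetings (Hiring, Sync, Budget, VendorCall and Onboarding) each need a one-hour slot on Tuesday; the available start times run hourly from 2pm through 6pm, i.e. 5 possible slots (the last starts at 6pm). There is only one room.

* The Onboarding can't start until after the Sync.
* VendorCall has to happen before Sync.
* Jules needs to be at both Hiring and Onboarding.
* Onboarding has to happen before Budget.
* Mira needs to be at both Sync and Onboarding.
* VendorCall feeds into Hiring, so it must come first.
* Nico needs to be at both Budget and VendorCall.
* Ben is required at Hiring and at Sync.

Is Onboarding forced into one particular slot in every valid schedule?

No

Onboarding can be 4pm (e.g. Budget in 6pm, Hiring in 5pm, Sync in 3pm, Onboarding in 4pm, VendorCall in 2pm) or 5pm (e.g. VendorCall=2pm; Sync=3pm; Onboarding=5pm; Hiring=4pm; Budget=6pm).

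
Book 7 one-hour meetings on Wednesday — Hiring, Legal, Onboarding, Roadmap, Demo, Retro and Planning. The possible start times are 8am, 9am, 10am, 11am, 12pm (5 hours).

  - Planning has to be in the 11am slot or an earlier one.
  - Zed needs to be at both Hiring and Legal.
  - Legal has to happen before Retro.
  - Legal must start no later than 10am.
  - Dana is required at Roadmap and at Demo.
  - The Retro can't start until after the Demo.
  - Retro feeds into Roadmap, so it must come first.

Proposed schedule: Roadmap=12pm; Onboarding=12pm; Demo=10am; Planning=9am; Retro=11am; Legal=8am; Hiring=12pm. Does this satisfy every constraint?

Yes

The Retro can't start until after the Demo — holds.
Legal must start no later than 10am — holds.
Dana is required at Roadmap and at Demo — holds.
Legal has to happen before Retro — holds.
Planning has to be in the 11am slot or an earlier one — holds.
Zed needs to be at both Hiring and Legal — holds.
Retro feeds into Roadmap, so it must come first — holds.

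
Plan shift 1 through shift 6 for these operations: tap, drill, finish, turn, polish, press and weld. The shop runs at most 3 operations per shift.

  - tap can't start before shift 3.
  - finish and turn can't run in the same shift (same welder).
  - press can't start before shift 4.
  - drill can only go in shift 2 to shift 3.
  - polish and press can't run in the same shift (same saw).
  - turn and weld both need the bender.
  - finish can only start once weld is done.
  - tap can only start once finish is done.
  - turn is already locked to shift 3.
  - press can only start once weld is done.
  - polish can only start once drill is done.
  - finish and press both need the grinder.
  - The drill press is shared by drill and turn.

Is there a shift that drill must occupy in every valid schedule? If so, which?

drill's window is shift 2–shift 3.
turn is fixed at shift 3, and drill can't share a shift with turn.
So drill must be shift 2.

shift 2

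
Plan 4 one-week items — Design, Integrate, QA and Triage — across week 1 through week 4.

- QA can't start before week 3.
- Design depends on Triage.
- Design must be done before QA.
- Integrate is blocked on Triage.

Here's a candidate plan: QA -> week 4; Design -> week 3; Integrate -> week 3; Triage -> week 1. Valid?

Yes, all constraints hold

QA can't start before week 3 — holds.
Design must be done before QA — holds.
Integrate is blocked on Triage — holds.
Design depends on Triage — holds.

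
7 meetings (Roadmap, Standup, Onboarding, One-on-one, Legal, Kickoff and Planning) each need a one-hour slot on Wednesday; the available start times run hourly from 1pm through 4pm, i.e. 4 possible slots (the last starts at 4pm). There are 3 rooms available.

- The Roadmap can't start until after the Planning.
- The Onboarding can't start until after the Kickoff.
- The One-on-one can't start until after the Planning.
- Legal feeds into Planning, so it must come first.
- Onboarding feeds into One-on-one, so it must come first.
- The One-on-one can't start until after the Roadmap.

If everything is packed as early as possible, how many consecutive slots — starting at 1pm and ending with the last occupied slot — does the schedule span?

4 slots

The precedence chain requires at least 4 distinct slots.
With at most 3 per slot and 7 meetings, at least 3 slots are needed.
4 works (last occupied slot: 4pm): for example Onboarding=2pm; One-on-one=4pm; Kickoff=1pm; Standup=1pm; Planning=2pm; Legal=1pm; Roadmap=3pm.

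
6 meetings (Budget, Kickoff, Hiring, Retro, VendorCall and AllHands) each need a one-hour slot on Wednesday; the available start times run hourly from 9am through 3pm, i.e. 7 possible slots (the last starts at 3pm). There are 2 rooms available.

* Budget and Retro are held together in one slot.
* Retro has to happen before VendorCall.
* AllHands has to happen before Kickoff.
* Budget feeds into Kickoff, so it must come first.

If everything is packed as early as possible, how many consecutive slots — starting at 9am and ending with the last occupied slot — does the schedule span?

3

The precedence chain requires at least 2 distinct slots.
With at most 2 per slot and 6 meetings, at least 3 slots are needed.
3 works (last occupied slot: 11am): for example Retro=9am; Budget=9am; Kickoff=11am; Hiring=11am; VendorCall=10am; AllHands=10am.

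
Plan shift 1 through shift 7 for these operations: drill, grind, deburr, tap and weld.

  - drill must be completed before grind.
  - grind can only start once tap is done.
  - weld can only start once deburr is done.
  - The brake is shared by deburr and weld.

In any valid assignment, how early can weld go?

Precedence pushes weld to at least shift 2.
weld at shift 2 is achievable: deburr=shift 1, weld=shift 2, tap=shift 1, grind=shift 2, drill=shift 1.

shift 2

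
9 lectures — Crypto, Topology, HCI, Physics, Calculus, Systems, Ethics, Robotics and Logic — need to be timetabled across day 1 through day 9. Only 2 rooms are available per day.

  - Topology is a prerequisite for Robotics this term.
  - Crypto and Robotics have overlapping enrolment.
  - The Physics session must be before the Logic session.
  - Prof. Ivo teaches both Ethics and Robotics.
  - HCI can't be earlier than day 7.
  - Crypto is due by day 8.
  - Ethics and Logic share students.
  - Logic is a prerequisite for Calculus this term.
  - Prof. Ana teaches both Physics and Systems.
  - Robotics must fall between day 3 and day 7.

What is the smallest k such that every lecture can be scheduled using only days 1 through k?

The precedence chain requires at least 3 distinct days.
With at most 2 per day and 9 lectures, at least 5 days are needed.
HCI can't be placed before day 7, so the schedule must run through at least day 7.
7 works (last occupied day: day 7): for example Systems -> day 4; Ethics -> day 4; Physics -> day 1; Calculus -> day 3; HCI -> day 7; Robotics -> day 3; Topology -> day 1; Crypto -> day 2; Logic -> day 2.

7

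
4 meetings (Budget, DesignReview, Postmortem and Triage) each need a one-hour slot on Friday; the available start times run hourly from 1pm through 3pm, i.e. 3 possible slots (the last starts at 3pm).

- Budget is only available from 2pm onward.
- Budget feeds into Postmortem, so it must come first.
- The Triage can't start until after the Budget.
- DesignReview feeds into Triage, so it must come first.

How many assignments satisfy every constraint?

Enumerating: Postmortem=3pm, Triage=3pm, DesignReview=1pm, Budget=2pm | Postmortem=3pm; DesignReview=2pm; Triage=3pm; Budget=2pm.

2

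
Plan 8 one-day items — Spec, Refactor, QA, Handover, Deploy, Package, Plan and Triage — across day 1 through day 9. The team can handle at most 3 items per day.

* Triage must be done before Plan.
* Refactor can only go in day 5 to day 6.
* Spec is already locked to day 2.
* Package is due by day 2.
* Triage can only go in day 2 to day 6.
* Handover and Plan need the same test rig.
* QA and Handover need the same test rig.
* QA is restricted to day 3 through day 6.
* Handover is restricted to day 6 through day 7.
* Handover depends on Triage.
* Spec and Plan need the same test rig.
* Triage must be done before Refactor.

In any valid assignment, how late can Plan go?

day 9

Precedence pushes Plan to at least day 3.
Plan at day 9 is achievable: Handover=day 6; Plan=day 9; Deploy=day 1; Package=day 1; Refactor=day 5; Triage=day 2; Spec=day 2; QA=day 3.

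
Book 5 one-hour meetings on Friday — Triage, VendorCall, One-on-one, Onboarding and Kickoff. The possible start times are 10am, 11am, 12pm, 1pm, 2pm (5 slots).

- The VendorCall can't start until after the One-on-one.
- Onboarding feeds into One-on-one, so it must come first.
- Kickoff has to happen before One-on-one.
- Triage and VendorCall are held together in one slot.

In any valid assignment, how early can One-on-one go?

11am

Precedence pushes One-on-one to at least 11am; downstream work caps One-on-one at 1pm.
One-on-one at 11am is achievable: Onboarding=10am, Kickoff=10am, One-on-one=11am, Triage=12pm, VendorCall=12pm.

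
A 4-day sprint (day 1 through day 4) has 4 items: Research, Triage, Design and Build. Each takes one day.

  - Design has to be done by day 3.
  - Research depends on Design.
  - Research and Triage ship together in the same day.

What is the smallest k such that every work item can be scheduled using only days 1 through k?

The precedence chain requires at least 2 distinct days.
2 works (last occupied day: day 2): for example Triage in day 2; Research in day 2; Build in day 1; Design in day 1.

2 days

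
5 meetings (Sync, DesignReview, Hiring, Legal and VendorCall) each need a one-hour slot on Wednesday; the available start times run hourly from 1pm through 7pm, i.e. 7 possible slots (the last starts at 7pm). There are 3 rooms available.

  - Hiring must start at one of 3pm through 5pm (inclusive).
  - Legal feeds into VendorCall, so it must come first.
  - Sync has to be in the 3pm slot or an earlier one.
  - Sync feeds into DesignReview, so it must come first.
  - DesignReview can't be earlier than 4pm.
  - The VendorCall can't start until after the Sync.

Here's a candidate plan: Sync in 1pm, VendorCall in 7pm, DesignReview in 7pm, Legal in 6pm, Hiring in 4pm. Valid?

Hiring must start at one of 3pm through 5pm (inclusive) — holds.
The VendorCall can't start until after the Sync — holds.
Legal feeds into VendorCall, so it must come first — holds.
Sync has to be in the 3pm slot or an earlier one — holds.
DesignReview can't be earlier than 4pm — holds.
There are 3 rooms available — holds.
Sync feeds into DesignReview, so it must come first — holds.

Yes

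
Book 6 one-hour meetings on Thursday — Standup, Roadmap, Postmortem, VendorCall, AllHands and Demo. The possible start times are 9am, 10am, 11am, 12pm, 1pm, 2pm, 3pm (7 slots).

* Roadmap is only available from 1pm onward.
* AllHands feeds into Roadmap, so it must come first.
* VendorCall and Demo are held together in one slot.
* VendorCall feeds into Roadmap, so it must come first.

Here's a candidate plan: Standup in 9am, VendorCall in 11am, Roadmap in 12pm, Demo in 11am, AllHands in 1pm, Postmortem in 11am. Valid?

VendorCall and Demo are held together in one slot — holds.
AllHands feeds into Roadmap, so it must come first — violated.
VendorCall feeds into Roadmap, so it must come first — holds.
Roadmap is only available from 1pm onward — violated.

Invalid. AllHands feeds into Roadmap, so it must come first.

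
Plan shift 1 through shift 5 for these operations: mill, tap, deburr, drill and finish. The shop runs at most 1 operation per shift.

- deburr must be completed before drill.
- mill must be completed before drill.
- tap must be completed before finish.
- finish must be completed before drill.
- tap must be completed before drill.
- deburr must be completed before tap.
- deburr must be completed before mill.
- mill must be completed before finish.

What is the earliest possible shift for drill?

shift 5

Precedence pushes drill to at least shift 4.
drill at shift 5 is achievable: drill -> shift 5; tap -> shift 3; deburr -> shift 1; finish -> shift 4; mill -> shift 2.
Nothing earlier works — the capacity limit rule out every shift before shift 5.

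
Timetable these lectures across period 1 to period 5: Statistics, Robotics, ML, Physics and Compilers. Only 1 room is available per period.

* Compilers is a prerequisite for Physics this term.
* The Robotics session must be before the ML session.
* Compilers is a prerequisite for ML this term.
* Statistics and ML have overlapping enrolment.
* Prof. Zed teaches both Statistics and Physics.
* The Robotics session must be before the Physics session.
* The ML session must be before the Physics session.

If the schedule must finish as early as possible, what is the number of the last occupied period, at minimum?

The precedence chain requires at least 3 distinct periods.
With at most 1 per period and 5 lectures, at least 5 periods are needed.
5 works (last occupied period: period 5): for example Robotics=period 1; Statistics=period 5; Compilers=period 2; Physics=period 4; ML=period 3.

5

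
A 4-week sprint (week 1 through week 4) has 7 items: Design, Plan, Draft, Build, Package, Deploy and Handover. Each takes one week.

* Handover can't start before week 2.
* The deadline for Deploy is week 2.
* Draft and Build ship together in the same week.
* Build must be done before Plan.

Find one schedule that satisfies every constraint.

Handover in week 2, Deploy in week 1, Draft in week 1, Plan in week 2, Design in week 1, Package in week 1, Build in week 1

Checking: Build(week 1) before Plan(week 2); Draft = Build = week 1; Deploy=week 1 in [week 1,week 2]; Handover=week 2 in [week 2,week 4].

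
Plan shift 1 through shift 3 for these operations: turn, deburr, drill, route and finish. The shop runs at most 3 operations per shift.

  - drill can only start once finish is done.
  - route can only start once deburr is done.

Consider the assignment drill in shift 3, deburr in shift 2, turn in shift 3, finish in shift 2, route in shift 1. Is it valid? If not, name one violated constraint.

drill can only start once finish is done — holds.
The shop runs at most 3 operations per shift — holds.
route can only start once deburr is done — violated.

No — it violates: route can only start once deburr is done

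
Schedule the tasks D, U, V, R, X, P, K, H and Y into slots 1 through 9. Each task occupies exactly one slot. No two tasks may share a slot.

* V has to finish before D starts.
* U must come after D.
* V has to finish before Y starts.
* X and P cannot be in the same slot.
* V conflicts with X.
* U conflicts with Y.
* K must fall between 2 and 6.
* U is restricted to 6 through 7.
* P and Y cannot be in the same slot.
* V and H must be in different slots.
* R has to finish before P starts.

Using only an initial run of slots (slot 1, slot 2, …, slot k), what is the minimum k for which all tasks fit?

9

The precedence chain requires at least 3 distinct slots.
With at most 1 per slot and 9 tasks, at least 9 slots are needed.
U can't be placed before 6, so the schedule must run through at least slot 6.
9 works (last occupied slot: 9): for example D -> 3; P -> 5; H -> 9; V -> 1; R -> 4; X -> 8; K -> 2; U -> 6; Y -> 7.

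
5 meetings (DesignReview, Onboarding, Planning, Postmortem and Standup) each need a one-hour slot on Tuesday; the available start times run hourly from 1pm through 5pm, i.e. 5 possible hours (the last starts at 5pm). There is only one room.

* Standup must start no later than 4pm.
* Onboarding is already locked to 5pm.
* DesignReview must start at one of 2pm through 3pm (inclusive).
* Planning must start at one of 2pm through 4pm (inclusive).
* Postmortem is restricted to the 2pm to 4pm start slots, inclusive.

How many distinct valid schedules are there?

Enumerating: Planning -> 3pm; Standup -> 1pm; Onboarding -> 5pm; Postmortem -> 4pm; DesignReview -> 2pm | DesignReview in 2pm, Planning in 4pm, Postmortem in 3pm, Standup in 1pm, Onboarding in 5pm | Standup=1pm; Postmortem=4pm; DesignReview=3pm; Onboarding=5pm; Planning=2pm | Standup in 1pm; Onboarding in 5pm; Planning in 4pm; Postmortem in 2pm; DesignReview in 3pm.

4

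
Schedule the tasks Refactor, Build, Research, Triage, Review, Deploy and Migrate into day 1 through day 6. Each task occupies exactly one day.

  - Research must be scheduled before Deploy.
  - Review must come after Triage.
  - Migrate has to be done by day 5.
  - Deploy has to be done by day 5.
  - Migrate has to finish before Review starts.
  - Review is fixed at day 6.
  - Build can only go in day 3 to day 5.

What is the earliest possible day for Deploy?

Precedence pushes Deploy to at least day 2; Deploy's own window allows nothing later than day 5.
Deploy at day 2 is achievable: Review -> day 6; Research -> day 1; Refactor -> day 1; Deploy -> day 2; Triage -> day 1; Migrate -> day 1; Build -> day 3.

day 2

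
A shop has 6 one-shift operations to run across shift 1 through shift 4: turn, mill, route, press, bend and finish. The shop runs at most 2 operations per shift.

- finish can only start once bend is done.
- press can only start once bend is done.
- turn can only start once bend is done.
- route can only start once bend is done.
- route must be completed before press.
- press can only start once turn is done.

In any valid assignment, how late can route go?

Precedence pushes route to at least shift 2; downstream work caps route at shift 3.
route at shift 3 is achievable: finish -> shift 2, turn -> shift 2, bend -> shift 1, mill -> shift 1, press -> shift 4, route -> shift 3.

shift 3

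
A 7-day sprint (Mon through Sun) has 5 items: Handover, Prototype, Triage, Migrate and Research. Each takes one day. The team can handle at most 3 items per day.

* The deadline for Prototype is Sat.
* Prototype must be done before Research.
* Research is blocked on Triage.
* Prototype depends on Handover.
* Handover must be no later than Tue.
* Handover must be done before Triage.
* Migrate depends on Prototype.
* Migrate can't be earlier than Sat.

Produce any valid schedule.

Handover in Mon; Prototype in Tue; Migrate in Sat; Triage in Tue; Research in Wed

Checking: Prototype(Tue) before Migrate(Sat); Handover(Mon) before Prototype(Tue); Triage(Tue) before Research(Wed); Handover(Mon) before Triage(Tue); Prototype(Tue) before Research(Wed); Migrate=Sat in [Sat,Sun]; Handover=Mon in [Mon,Tue]; Prototype=Tue in [Mon,Sat]; max 2 per day (cap 3).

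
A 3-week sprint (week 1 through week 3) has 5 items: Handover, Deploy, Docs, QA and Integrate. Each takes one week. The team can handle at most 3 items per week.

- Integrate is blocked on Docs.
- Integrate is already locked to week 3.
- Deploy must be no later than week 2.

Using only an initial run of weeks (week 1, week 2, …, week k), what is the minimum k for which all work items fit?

The precedence chain requires at least 2 distinct weeks.
With at most 3 per week and 5 work items, at least 2 weeks are needed.
Integrate can't be placed before week 3, so the schedule must run through at least week 3.
3 works (last occupied week: week 3): for example Deploy in week 1; Handover in week 1; Integrate in week 3; QA in week 2; Docs in week 1.

3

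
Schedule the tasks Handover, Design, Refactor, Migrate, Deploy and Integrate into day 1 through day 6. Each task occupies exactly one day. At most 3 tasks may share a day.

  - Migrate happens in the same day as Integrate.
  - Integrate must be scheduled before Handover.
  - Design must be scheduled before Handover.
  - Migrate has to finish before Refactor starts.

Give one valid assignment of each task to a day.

Design -> day 1; Handover -> day 2; Integrate -> day 1; Migrate -> day 1; Refactor -> day 2; Deploy -> day 2

Checking: Migrate(day 1) before Refactor(day 2); Integrate(day 1) before Handover(day 2); Design(day 1) before Handover(day 2); Migrate = Integrate = day 1; max 3 per day (cap 3).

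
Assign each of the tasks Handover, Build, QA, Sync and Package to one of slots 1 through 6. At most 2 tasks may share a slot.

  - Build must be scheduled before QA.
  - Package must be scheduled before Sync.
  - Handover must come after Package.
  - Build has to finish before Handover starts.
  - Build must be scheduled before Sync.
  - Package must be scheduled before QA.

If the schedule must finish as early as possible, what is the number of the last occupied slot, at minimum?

3

The precedence chain requires at least 2 distinct slots.
With at most 2 per slot and 5 tasks, at least 3 slots are needed.
3 works (last occupied slot: 3): for example Package in 1, QA in 2, Sync in 3, Handover in 2, Build in 1.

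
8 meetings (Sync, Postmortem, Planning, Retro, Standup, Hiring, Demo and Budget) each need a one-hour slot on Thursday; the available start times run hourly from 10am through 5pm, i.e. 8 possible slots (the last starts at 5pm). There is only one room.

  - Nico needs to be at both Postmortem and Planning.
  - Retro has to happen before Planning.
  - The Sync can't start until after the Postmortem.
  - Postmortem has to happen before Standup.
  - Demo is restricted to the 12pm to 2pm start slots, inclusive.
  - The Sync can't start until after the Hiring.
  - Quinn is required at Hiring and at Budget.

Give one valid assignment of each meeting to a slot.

Standup in 4pm, Planning in 3pm, Retro in 2pm, Sync in 1pm, Hiring in 11am, Budget in 5pm, Demo in 12pm, Postmortem in 10am

Checking: Retro(2pm) before Planning(3pm); Hiring(11am) before Sync(1pm); Postmortem(10am) before Sync(1pm); Postmortem(10am) before Standup(4pm); Postmortem(10am) != Planning(3pm); Hiring(11am) != Budget(5pm); Demo=12pm in [12pm,2pm]; max 1 per slot (cap 1).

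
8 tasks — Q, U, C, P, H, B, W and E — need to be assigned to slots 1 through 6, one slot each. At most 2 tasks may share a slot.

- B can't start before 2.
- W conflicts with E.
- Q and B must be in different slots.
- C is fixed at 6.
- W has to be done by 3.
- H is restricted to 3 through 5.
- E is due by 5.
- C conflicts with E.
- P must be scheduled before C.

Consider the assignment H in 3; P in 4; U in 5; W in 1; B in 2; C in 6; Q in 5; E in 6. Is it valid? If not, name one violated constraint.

W conflicts with E — holds.
E is due by 5 — violated.
Q and B must be in different slots — holds.
C conflicts with E — violated.
C is fixed at 6 — holds.
H is restricted to 3 through 5 — holds.
W has to be done by 3 — holds.
B can't start before 2 — holds.
At most 2 tasks may share a slot — holds.
P must be scheduled before C — holds.

No. C conflicts with E is not satisfied.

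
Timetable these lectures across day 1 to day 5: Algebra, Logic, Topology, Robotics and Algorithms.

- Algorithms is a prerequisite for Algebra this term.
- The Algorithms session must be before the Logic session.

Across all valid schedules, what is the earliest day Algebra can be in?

day 2

Precedence pushes Algebra to at least day 2.
Algebra at day 2 is achievable: Algorithms=day 1, Robotics=day 1, Topology=day 1, Algebra=day 2, Logic=day 2.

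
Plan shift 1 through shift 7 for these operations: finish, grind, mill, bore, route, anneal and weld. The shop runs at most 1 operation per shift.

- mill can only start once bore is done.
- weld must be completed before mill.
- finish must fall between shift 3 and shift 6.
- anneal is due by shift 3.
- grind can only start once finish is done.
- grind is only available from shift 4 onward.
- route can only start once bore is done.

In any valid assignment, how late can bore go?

shift 5

Downstream work caps bore at shift 6.
bore at shift 5 is achievable: bore -> shift 5; mill -> shift 6; grind -> shift 4; finish -> shift 3; weld -> shift 2; anneal -> shift 1; route -> shift 7.
Nothing later works — the capacity limit rule out every shift after shift 5.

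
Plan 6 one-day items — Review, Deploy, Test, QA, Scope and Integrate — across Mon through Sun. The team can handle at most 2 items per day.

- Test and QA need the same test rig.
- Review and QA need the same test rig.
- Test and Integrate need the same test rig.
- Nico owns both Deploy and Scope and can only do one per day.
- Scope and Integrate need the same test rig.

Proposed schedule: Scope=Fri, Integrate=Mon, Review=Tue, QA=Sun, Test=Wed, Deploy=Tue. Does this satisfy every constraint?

Test and Integrate need the same test rig — holds.
The team can handle at most 2 items per day — holds.
Review and QA need the same test rig — holds.
Nico owns both Deploy and Scope and can only do one per day — holds.
Test and QA need the same test rig — holds.
Scope and Integrate need the same test rig — holds.

Valid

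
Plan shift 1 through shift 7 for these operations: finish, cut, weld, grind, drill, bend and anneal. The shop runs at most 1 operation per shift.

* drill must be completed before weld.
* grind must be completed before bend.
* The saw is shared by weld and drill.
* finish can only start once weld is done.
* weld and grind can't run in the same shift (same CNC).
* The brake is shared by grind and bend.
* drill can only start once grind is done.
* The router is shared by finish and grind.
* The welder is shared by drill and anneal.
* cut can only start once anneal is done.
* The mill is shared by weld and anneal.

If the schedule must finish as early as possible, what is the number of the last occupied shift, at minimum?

7

The precedence chain requires at least 4 distinct shifts.
With at most 1 per shift and 7 operations, at least 7 shifts are needed.
7 works (last occupied shift: shift 7): for example weld=shift 3; cut=shift 6; grind=shift 1; bend=shift 7; anneal=shift 5; drill=shift 2; finish=shift 4.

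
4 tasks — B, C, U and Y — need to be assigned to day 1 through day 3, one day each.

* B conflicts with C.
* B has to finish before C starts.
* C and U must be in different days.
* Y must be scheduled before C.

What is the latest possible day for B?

Downstream work caps B at day 2.
B at day 2 is achievable: Y=day 1, U=day 1, C=day 3, B=day 2.

day 2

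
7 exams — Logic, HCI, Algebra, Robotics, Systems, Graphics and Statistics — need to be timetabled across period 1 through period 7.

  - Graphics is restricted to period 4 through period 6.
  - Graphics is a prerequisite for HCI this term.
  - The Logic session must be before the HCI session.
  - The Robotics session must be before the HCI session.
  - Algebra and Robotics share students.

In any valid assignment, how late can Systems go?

period 7

Systems at period 7 is achievable: Algebra=period 2, Systems=period 7, Graphics=period 4, HCI=period 5, Logic=period 1, Robotics=period 1, Statistics=period 1.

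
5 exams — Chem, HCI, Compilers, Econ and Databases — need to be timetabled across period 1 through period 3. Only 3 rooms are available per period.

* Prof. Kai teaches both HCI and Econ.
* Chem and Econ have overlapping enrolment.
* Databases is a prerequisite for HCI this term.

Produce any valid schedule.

Databases=period 1, Econ=period 3, Compilers=period 1, HCI=period 2, Chem=period 1

Checking: Databases(period 1) before HCI(period 2); Chem(period 1) != Econ(period 3); HCI(period 2) != Econ(period 3); max 3 per period (cap 3).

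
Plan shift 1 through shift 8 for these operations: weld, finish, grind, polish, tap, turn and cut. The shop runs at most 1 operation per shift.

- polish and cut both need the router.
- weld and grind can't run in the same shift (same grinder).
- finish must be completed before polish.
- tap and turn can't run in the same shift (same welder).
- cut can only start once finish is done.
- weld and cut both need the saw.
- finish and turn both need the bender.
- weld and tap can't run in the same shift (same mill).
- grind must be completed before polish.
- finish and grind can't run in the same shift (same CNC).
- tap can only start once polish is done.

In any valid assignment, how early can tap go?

shift 4

Precedence pushes tap to at least shift 3.
tap at shift 4 is achievable: weld in shift 6, finish in shift 1, grind in shift 2, tap in shift 4, polish in shift 3, turn in shift 7, cut in shift 5.
Nothing earlier works — the conflict and capacity constraints rule out every shift before shift 4.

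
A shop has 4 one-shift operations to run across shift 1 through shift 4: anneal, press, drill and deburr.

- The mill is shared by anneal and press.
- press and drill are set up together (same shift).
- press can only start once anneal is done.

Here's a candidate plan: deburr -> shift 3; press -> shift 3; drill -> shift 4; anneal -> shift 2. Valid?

No. press and drill are set up together (same shift) is not satisfied.

The mill is shared by anneal and press — holds.
press and drill are set up together (same shift) — violated.
press can only start once anneal is done — holds.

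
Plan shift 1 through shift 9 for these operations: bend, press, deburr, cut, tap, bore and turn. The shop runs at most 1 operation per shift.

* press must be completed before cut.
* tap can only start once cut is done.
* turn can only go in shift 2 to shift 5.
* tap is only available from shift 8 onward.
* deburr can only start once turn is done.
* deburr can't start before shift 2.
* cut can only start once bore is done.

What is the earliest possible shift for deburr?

Deburr is available from shift 2; precedence pushes deburr to at least shift 3.
deburr at shift 3 is achievable: press=shift 1; tap=shift 8; turn=shift 2; deburr=shift 3; cut=shift 5; bore=shift 4; bend=shift 6.

shift 3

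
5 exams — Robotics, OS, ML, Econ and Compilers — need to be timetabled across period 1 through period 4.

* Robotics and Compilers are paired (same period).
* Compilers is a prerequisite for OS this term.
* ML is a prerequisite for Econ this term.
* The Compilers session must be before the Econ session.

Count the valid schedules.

Splitting on Robotics: it can be period 1 (18), period 2 (10), period 3 (3). Listing each branch's schedules as (OS, ML, Econ, Compilers) by period number:
Robotics=period 1: (2,1,2,1) (2,1,3,1) (2,1,4,1) (2,2,3,1) (2,2,4,1) (2,3,4,1) (3,1,2,1) (3,1,3,1) (3,1,4,1) (3,2,3,1) (3,2,4,1) (3,3,4,1) (4,1,2,1) (4,1,3,1) (4,1,4,1) (4,2,3,1) (4,2,4,1) (4,3,4,1) — 18.
Robotics=period 2: (3,1,3,2) (3,1,4,2) (3,2,3,2) (3,2,4,2) (3,3,4,2) (4,1,3,2) (4,1,4,2) (4,2,3,2) (4,2,4,2) (4,3,4,2) — 10.
Robotics=period 3: (4,1,4,3) (4,2,4,3) (4,3,4,3) — 3.
Summing: 18 + 10 + 3 = 31.

31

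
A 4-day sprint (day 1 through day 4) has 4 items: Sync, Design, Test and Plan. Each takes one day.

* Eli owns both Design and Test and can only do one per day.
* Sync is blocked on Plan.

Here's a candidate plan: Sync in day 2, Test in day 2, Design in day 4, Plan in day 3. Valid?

Eli owns both Design and Test and can only do one per day — holds.
Sync is blocked on Plan — violated.

No. Sync is blocked on Plan is not satisfied.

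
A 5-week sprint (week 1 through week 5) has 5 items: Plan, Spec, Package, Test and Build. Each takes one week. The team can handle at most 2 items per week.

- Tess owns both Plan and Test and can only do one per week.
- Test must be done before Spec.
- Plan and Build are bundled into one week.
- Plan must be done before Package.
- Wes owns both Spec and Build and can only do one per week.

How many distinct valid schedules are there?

Splitting on Plan: it can be week 1 (24), week 2 (18), week 3 (12), week 4 (6). Listing each branch's schedules as (Spec, Package, Test, Build) by week number:
Plan=week 1: (3,2,2,1) (3,3,2,1) (3,4,2,1) (3,5,2,1) (4,2,2,1) (4,2,3,1) (4,3,2,1) (4,3,3,1) (4,4,2,1) (4,4,3,1) (4,5,2,1) (4,5,3,1) (5,2,2,1) (5,2,3,1) (5,2,4,1) (5,3,2,1) (5,3,3,1) (5,3,4,1) (5,4,2,1) (5,4,3,1) (5,4,4,1) (5,5,2,1) (5,5,3,1) (5,5,4,1) — 24.
Plan=week 2: (3,3,1,2) (3,4,1,2) (3,5,1,2) (4,3,1,2) (4,3,3,2) (4,4,1,2) (4,4,3,2) (4,5,1,2) (4,5,3,2) (5,3,1,2) (5,3,3,2) (5,3,4,2) (5,4,1,2) (5,4,3,2) (5,4,4,2) (5,5,1,2) (5,5,3,2) (5,5,4,2) — 18.
Plan=week 3: (2,4,1,3) (2,5,1,3) (4,4,1,3) (4,4,2,3) (4,5,1,3) (4,5,2,3) (5,4,1,3) (5,4,2,3) (5,4,4,3) (5,5,1,3) (5,5,2,3) (5,5,4,3) — 12.
Plan=week 4: (2,5,1,4) (3,5,1,4) (3,5,2,4) (5,5,1,4) (5,5,2,4) (5,5,3,4) — 6.
Summing: 24 + 18 + 12 + 6 = 60.

60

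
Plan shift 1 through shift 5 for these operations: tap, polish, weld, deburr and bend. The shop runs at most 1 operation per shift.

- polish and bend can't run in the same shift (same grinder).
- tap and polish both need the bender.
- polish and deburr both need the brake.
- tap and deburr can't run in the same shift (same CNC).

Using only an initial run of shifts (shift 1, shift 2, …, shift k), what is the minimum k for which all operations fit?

5

With at most 1 per shift and 5 operations, at least 5 shifts are needed.
5 works (last occupied shift: shift 5): for example tap=shift 1, weld=shift 3, bend=shift 5, polish=shift 2, deburr=shift 4.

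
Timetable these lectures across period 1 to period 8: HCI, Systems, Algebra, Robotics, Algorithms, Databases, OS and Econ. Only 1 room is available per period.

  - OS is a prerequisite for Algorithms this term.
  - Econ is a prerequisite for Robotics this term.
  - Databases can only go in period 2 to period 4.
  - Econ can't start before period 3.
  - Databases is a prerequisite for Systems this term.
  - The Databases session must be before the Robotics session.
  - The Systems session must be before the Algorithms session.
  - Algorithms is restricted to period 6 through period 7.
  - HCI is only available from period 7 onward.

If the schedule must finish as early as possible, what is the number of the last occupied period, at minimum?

period 8

The precedence chain requires at least 3 distinct periods.
With at most 1 per period and 8 lectures, at least 8 periods are needed.
HCI can't be placed before period 7, so the schedule must run through at least period 7.
8 works (last occupied period: period 8): for example Robotics=period 5; Systems=period 4; OS=period 1; Databases=period 2; Algebra=period 8; Econ=period 3; HCI=period 7; Algorithms=period 6.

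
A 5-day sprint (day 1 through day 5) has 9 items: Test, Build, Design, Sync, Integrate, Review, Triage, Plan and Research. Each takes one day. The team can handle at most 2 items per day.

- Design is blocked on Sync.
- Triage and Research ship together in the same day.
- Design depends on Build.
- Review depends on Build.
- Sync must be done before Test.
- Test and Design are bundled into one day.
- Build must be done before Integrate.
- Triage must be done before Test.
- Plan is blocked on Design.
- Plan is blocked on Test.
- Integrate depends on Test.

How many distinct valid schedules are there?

Splitting on Test: it can be day 3 (12), day 4 (6). Listing each branch's schedules as (Build, Design, Sync, Integrate, Review, Triage, Plan, Research) by day number:
Test=day 3: (1,3,1,4,4,2,5,2) (1,3,1,4,5,2,4,2) (1,3,1,4,5,2,5,2) (1,3,1,5,4,2,4,2) (1,3,1,5,4,2,5,2) (1,3,1,5,5,2,4,2) (2,3,2,4,4,1,5,1) (2,3,2,4,5,1,4,1) (2,3,2,4,5,1,5,1) (2,3,2,5,4,1,4,1) (2,3,2,5,4,1,5,1) (2,3,2,5,5,1,4,1) — 12.
Test=day 4: (1,4,1,5,2,3,5,3) (1,4,1,5,3,2,5,2) (1,4,2,5,2,3,5,3) (1,4,3,5,3,2,5,2) (2,4,2,5,3,1,5,1) (2,4,3,5,3,1,5,1) — 6.
Summing: 12 + 6 = 18.

18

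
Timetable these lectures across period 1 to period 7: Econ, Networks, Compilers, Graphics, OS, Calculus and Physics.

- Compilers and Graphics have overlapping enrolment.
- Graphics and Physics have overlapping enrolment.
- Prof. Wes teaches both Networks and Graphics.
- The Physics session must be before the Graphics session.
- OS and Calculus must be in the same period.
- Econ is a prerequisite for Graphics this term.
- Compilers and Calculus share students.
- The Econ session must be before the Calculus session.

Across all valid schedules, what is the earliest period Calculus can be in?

Precedence pushes Calculus to at least period 2.
Calculus at period 2 is achievable: Calculus in period 2; Networks in period 1; Physics in period 1; Compilers in period 1; OS in period 2; Graphics in period 2; Econ in period 1.

period 2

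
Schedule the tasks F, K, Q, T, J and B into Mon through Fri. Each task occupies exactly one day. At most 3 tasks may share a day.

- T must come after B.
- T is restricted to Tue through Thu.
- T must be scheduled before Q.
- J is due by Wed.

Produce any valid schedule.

Q=Wed; J=Mon; B=Mon; F=Mon; T=Tue; K=Tue

Checking: B(Mon) before T(Tue); T(Tue) before Q(Wed); J=Mon in [Mon,Wed]; T=Tue in [Tue,Thu]; max 3 per day (cap 3).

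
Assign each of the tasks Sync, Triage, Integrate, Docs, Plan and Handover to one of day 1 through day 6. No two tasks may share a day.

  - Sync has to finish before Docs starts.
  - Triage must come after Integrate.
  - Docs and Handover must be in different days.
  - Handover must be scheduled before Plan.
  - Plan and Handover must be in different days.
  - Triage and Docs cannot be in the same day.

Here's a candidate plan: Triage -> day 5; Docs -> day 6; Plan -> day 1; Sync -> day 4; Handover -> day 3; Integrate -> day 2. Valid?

No. Handover must be scheduled before Plan is not satisfied.

No two tasks may share a day — holds.
Triage must come after Integrate — holds.
Handover must be scheduled before Plan — violated.
Docs and Handover must be in different days — holds.
Sync has to finish before Docs starts — holds.
Triage and Docs cannot be in the same day — holds.
Plan and Handover must be in different days — holds.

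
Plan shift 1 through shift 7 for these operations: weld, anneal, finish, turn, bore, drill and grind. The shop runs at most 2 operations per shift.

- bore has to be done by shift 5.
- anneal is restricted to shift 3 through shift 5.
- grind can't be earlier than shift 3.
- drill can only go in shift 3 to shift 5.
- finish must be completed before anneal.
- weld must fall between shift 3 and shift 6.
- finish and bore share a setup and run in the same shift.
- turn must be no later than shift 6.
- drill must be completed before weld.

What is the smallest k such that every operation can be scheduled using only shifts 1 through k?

The precedence chain requires at least 2 distinct shifts.
With at most 2 per shift and 7 operations, at least 4 shifts are needed.
Propagating the time windows through the other constraints, weld can't land before shift 4, so the schedule must run through at least shift 4.
4 works (last occupied shift: shift 4): for example grind in shift 4, bore in shift 1, weld in shift 4, turn in shift 2, drill in shift 3, finish in shift 1, anneal in shift 3.

4 shifts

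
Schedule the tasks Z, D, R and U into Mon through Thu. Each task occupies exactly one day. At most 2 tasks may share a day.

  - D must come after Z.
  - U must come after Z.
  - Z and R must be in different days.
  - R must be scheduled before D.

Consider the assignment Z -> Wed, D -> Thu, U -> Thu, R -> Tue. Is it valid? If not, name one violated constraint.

D must come after Z — holds.
R must be scheduled before D — holds.
At most 2 tasks may share a day — holds.
U must come after Z — holds.
Z and R must be in different days — holds.

Yes, all constraints hold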